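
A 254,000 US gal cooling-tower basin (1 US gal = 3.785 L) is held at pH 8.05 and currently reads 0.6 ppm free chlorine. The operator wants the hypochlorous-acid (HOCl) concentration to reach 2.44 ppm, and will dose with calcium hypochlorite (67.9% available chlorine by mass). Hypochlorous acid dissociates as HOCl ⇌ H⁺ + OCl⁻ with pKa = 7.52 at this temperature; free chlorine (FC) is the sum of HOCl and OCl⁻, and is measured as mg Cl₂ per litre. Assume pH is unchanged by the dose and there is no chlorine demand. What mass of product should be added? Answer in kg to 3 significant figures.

14.3 kg

Volume: 254,000 US gal × 3.785 L/gal = 961,390 L.
[OCl⁻]/[HOCl] = 10^(pH − pKa) = 10^(8.05 − 7.52) = 3.388; fraction as HOCl = 1/(1 + 3.388) = 0.2279.
Free chlorine required for 2.44 ppm HOCl: 2.44 / 0.2279 = 10.71 ppm.
FC to add: 10.71 − 0.6 = 10.11 mg/L as Cl₂.
Cl₂ equivalent: 10.11 mg/L × 961,390 L = 9718 g.
Product at 67.9% available Cl: 9718 / 0.679 = 14,310 g.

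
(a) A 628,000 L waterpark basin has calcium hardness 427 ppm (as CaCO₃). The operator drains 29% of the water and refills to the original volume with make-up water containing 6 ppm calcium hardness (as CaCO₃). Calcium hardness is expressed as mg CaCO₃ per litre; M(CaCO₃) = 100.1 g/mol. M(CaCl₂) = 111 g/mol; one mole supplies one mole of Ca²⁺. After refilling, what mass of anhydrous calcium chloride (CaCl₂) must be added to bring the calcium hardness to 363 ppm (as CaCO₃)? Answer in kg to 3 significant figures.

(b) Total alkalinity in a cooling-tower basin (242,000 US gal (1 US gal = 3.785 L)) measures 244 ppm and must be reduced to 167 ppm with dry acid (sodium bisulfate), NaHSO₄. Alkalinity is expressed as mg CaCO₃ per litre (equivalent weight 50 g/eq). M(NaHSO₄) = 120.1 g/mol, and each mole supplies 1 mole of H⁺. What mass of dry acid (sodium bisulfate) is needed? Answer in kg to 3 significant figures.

(a) After draining 29% and refilling: 427 × 0.71 + 6 × 0.29 = 304.91 ppm.
(a) Deficit to target: 363 − 304.91 = 58.09 mg/L.
(a) As CaCO₃: 58.09 mg/L × 628,000 L = 36,480 g; ÷ 100.1 = 364.4 mol Ca²⁺.
(a) Mass: 364.4 × 111 = 40,450 g.

(b) Volume: 242,000 US gal × 3.785 L/gal = 915,970 L.
(b) Alkalinity to neutralize: (244 − 167) = 77 mg/L as CaCO₃ × 915,970 L = 70,530 g as CaCO₃.
(b) Equivalents of H⁺ required: 70,530 ÷ 50 g/eq = 1411 eq = 1411 mol NaHSO₄.
(b) Mass of NaHSO₄: 1411 × 120.1 = 169,400 g.

(a) 40.5 kg; (b) 169 kg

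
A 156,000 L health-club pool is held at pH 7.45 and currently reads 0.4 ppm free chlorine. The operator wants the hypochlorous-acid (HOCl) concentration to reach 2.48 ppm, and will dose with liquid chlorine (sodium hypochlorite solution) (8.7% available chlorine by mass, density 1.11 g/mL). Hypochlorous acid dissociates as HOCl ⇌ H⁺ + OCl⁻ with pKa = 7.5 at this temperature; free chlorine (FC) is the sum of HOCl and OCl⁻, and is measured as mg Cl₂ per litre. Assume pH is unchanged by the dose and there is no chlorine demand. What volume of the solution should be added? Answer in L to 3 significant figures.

[OCl⁻]/[HOCl] = 10^(pH − pKa) = 10^(7.45 − 7.5) = 0.8913; fraction as HOCl = 1/(1 + 0.8913) = 0.5288.
Free chlorine required for 2.48 ppm HOCl: 2.48 / 0.5288 = 4.69 ppm.
FC to add: 4.69 − 0.4 = 4.29 mg/L as Cl₂.
Cl₂ equivalent: 4.29 mg/L × 156,000 L = 669.3 g.
Product at 8.7% available Cl: 669.3 / 0.087 = 7693 g.
Volume: 7693 g ÷ 1.11 g/mL = 6931 mL.

6.93 L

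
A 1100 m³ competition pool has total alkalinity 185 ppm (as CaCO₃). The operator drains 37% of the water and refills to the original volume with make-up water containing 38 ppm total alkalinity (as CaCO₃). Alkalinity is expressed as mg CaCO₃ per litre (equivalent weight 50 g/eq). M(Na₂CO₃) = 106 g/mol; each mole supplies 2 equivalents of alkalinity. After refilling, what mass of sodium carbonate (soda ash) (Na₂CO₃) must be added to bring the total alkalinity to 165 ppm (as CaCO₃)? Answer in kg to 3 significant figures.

Volume: 1100 m³ = 1,100,000 L.
After draining 37% and refilling: 185 × 0.63 + 38 × 0.37 = 130.61 ppm.
Deficit to target: 165 − 130.61 = 34.39 mg/L.
As CaCO₃: 34.39 mg/L × 1,100,000 L = 37,830 g; ÷ 50 g/eq ÷ 2 = 378.3 mol Na₂CO₃.
Mass: 378.3 × 106 = 40,100 g.

40.1 kg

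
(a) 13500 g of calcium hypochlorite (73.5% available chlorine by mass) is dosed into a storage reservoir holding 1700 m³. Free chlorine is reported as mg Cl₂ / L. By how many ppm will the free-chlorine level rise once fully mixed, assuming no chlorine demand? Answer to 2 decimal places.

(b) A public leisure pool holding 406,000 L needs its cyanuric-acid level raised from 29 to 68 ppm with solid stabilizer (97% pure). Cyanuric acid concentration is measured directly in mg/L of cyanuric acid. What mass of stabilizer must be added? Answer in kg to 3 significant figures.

(a) Volume: 1700 m³ = 1,700,000 L.
(a) Available chlorine delivered: 13,500 g × 0.735 = 9922 g as Cl₂.
(a) Concentration rise: 9922 g / 1,700,000 L = 5.837 mg/L = 5.84 ppm.

(b) CYA to add: (68 − 29) = 39 mg/L × 406,000 L = 15,830 g cyanuric acid.
(b) At 97% purity: 15,830 / 0.97 = 16,320 g product.

(a) 5.84 ppm; (b) 16.3 kg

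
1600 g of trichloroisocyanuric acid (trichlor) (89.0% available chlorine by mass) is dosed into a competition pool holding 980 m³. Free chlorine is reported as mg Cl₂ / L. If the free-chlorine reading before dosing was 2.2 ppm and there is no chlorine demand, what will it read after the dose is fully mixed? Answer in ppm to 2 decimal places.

3.65 ppm

Volume: 980 m³ = 980,000 L.
Available chlorine delivered: 1600 g × 0.89 = 1424 g as Cl₂.
Concentration rise: 1424 g / 980,000 L = 1.453 mg/L = 1.45 ppm.
Final FC: 2.2 + 1.45 = 3.65 ppm.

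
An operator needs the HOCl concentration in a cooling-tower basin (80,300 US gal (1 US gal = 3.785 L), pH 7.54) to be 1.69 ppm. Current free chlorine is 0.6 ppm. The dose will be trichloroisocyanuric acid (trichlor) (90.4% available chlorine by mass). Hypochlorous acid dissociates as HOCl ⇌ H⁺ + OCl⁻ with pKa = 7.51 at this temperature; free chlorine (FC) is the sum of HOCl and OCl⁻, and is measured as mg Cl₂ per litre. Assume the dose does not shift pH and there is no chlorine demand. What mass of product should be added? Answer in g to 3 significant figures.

975 g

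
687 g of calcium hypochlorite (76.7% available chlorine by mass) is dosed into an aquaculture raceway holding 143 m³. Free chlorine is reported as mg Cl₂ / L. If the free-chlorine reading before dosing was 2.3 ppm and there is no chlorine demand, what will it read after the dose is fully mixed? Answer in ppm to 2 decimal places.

5.98 ppm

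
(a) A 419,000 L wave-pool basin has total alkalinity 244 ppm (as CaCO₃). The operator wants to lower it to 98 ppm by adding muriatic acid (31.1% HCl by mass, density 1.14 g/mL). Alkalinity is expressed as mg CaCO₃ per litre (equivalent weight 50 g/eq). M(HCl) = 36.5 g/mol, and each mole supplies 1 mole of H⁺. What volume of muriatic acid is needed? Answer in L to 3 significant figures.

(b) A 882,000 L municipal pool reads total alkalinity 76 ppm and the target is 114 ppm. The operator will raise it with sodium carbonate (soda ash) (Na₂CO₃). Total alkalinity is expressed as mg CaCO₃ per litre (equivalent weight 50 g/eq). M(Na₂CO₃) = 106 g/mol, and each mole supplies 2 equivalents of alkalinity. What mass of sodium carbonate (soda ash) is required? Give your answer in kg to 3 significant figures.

(a) 126 L; (b) 35.5 kg

(a) Alkalinity to neutralize: (244 − 98) = 146 mg/L as CaCO₃ × 419,000 L = 61,170 g as CaCO₃.
(a) Equivalents of H⁺ required: 61,170 ÷ 50 g/eq = 1223 eq = 1223 mol HCl.
(a) Mass of HCl: 1223 × 36.5 = 44,660 g.
(a) Mass of 31.1% solution: 44,660 / 0.311 = 143,600 g.
(a) Volume: 143,600 g ÷ 1.14 g/mL = 126,000 mL.

(b) Alkalinity to add: (114 − 76) = 38 mg/L as CaCO₃ × 882,000 L = 33,520 g as CaCO₃.
(b) Equivalents: 33,520 g ÷ 50 g/eq = 670.3 eq.
(b) Each mole of Na₂CO₃ supplies 2 eq, so 670.3 / 2 = 335.2 mol.
(b) Mass: 335.2 mol × 106 g/mol = 35,530 g.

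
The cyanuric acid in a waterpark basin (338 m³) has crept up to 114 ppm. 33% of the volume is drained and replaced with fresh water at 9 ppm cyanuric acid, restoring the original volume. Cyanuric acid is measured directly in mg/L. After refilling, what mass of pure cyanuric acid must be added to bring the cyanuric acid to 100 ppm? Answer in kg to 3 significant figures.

6.98 kg

Volume: 338 m³ = 338,000 L.
After draining 33% and refilling: 114 × 0.67 + 9 × 0.33 = 79.35 ppm.
Deficit to target: 100 − 79.35 = 20.65 mg/L.
Mass: 20.65 mg/L × 338,000 L = 6980 g cyanuric acid.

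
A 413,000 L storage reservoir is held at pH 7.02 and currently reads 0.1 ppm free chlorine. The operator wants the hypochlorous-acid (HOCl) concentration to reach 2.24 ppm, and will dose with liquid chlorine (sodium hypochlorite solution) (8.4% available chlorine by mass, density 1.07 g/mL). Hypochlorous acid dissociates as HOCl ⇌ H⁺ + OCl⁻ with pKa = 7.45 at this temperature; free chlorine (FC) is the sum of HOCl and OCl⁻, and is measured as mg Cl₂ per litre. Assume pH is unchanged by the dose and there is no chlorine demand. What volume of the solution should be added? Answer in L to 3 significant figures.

[OCl⁻]/[HOCl] = 10^(pH − pKa) = 10^(7.02 − 7.45) = 0.3715; fraction as HOCl = 1/(1 + 0.3715) = 0.7291.
Free chlorine required for 2.24 ppm HOCl: 2.24 / 0.7291 = 3.072 ppm.
FC to add: 3.072 − 0.1 = 2.972 mg/L as Cl₂.
Cl₂ equivalent: 2.972 mg/L × 413,000 L = 1228 g.
Product at 8.4% available Cl: 1228 / 0.084 = 14,610 g.
Volume: 14,610 g ÷ 1.07 g/mL = 13,660 mL.

13.7 L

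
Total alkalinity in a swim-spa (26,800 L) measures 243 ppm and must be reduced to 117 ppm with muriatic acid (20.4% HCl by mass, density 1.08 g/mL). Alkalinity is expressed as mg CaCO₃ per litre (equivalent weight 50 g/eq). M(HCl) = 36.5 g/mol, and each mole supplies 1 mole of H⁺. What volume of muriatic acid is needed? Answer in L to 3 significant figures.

Alkalinity to neutralize: (243 − 117) = 126 mg/L as CaCO₃ × 26,800 L = 3377 g as CaCO₃.
Equivalents of H⁺ required: 3377 ÷ 50 g/eq = 67.54 eq = 67.54 mol HCl.
Mass of HCl: 67.54 × 36.5 = 2465 g.
Mass of 20.4% solution: 2465 / 0.204 = 12,080 g.
Volume: 12,080 g ÷ 1.08 g/mL = 11,190 mL.

11.2 L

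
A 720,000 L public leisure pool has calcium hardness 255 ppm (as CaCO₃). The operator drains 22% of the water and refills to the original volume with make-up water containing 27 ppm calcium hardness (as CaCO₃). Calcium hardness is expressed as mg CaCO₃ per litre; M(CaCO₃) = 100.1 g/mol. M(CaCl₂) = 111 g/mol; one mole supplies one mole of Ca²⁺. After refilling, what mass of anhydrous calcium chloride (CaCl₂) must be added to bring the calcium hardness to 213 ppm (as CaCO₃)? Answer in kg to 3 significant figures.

After draining 22% and refilling: 255 × 0.78 + 27 × 0.22 = 204.84 ppm.
Deficit to target: 213 − 204.84 = 8.16 mg/L.
As CaCO₃: 8.16 mg/L × 720,000 L = 5875 g; ÷ 100.1 = 58.69 mol Ca²⁺.
Mass: 58.69 × 111 = 6515 g.

6.51 kg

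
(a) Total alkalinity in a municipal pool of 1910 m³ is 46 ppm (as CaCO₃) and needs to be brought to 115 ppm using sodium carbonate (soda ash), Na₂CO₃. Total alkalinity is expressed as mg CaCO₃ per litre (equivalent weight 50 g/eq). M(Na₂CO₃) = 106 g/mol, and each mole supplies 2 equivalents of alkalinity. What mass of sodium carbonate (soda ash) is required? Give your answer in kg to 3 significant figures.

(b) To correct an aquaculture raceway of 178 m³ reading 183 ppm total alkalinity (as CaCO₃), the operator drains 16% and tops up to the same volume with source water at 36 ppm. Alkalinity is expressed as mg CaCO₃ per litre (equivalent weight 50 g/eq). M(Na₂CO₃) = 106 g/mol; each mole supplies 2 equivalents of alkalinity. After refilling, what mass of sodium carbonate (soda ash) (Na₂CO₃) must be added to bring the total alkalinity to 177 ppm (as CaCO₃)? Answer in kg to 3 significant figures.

(a) Volume: 1910 m³ = 1,910,000 L.
(a) Alkalinity to add: (115 − 46) = 69 mg/L as CaCO₃ × 1,910,000 L = 131,800 g as CaCO₃.
(a) Equivalents: 131,800 g ÷ 50 g/eq = 2636 eq.
(a) Each mole of Na₂CO₃ supplies 2 eq, so 2636 / 2 = 1318 mol.
(a) Mass: 1318 mol × 106 g/mol = 139,700 g.

(b) Volume: 178 m³ = 178,000 L.
(b) After draining 16% and refilling: 183 × 0.84 + 36 × 0.16 = 159.48 ppm.
(b) Deficit to target: 177 − 159.48 = 17.52 mg/L.
(b) As CaCO₃: 17.52 mg/L × 178,000 L = 3119 g; ÷ 50 g/eq ÷ 2 = 31.19 mol Na₂CO₃.
(b) Mass: 31.19 × 106 = 3306 g.

(a) 140 kg; (b) 3.31 kg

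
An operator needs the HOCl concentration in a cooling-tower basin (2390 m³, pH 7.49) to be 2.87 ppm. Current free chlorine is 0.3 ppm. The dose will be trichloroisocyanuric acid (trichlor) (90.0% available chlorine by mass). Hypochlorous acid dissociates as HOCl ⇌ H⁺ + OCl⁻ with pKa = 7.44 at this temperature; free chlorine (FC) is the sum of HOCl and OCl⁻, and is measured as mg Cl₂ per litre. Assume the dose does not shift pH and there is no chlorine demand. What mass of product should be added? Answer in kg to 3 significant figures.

Volume: 2390 m³ = 2,390,000 L.
[OCl⁻]/[HOCl] = 10^(pH − pKa) = 10^(7.49 − 7.44) = 1.122; fraction as HOCl = 1/(1 + 1.122) = 0.4712.
Free chlorine required for 2.87 ppm HOCl: 2.87 / 0.4712 = 6.09 ppm.
FC to add: 6.09 − 0.3 = 5.79 mg/L as Cl₂.
Cl₂ equivalent: 5.79 mg/L × 2,390,000 L = 13,840 g.
Product at 90.0% available Cl: 13,840 / 0.9 = 15,380 g.

15.4 kg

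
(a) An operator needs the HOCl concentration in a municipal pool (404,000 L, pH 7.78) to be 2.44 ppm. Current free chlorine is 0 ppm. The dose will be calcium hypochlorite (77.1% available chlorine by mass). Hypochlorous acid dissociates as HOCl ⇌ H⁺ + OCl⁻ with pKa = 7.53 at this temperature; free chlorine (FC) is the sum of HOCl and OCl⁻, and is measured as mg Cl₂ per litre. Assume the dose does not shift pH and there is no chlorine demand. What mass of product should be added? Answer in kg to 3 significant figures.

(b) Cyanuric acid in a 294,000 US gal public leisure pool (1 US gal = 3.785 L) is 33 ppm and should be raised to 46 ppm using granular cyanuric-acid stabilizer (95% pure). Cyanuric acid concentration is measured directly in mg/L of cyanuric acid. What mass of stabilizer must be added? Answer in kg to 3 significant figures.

(a) 3.55 kg; (b) 15.2 kg

(a) [OCl⁻]/[HOCl] = 10^(pH − pKa) = 10^(7.78 − 7.53) = 1.778; fraction as HOCl = 1/(1 + 1.778) = 0.3599.
(a) Free chlorine required for 2.44 ppm HOCl: 2.44 / 0.3599 = 6.779 ppm.
(a) FC to add: 6.779 − 0 = 6.779 mg/L as Cl₂.
(a) Cl₂ equivalent: 6.779 mg/L × 404,000 L = 2739 g.
(a) Product at 77.1% available Cl: 2739 / 0.771 = 3552 g.

(b) Volume: 294,000 US gal × 3.785 L/gal = 1,112,790 L.
(b) CYA to add: (46 − 33) = 13 mg/L × 1,112,790 L = 14,470 g cyanuric acid.
(b) At 95% purity: 14,470 / 0.95 = 15,230 g product.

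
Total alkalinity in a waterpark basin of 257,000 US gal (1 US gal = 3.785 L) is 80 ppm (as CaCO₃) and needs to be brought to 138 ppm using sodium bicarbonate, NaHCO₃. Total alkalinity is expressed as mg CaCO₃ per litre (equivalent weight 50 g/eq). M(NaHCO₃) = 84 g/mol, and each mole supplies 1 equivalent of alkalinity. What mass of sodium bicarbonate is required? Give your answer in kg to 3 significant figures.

94.8 kg

Volume: 257,000 US gal × 3.785 L/gal = 972,745 L.
Alkalinity to add: (138 − 80) = 58 mg/L as CaCO₃ × 972,745 L = 56,420 g as CaCO₃.
Equivalents: 56,420 g ÷ 50 g/eq = 1128 eq.
NaHCO₃ supplies 1 eq per mole → 1128 mol.
Mass: 1128 mol × 84 g/mol = 94,780 g.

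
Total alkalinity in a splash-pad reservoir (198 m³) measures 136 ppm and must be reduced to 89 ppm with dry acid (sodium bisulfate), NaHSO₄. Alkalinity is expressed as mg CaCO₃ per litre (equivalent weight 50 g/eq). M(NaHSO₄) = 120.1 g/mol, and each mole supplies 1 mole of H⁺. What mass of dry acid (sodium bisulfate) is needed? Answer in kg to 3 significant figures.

22.4 kg

Volume: 198 m³ = 198,000 L.
Alkalinity to neutralize: (136 − 89) = 47 mg/L as CaCO₃ × 198,000 L = 9306 g as CaCO₃.
Equivalents of H⁺ required: 9306 ÷ 50 g/eq = 186.1 eq = 186.1 mol NaHSO₄.
Mass of NaHSO₄: 186.1 × 120.1 = 22,350 g.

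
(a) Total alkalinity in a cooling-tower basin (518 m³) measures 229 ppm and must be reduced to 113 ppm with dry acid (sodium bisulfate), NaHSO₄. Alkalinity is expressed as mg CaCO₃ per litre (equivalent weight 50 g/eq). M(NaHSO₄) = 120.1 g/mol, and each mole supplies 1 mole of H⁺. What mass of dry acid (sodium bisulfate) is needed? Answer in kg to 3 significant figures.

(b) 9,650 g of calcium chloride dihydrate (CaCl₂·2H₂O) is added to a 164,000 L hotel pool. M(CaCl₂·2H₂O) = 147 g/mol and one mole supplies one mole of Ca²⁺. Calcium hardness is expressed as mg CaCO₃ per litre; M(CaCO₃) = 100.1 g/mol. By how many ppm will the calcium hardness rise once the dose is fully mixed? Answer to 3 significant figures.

(a) Volume: 518 m³ = 518,000 L.
(a) Alkalinity to neutralize: (229 − 113) = 116 mg/L as CaCO₃ × 518,000 L = 60,090 g as CaCO₃.
(a) Equivalents of H⁺ required: 60,090 ÷ 50 g/eq = 1202 eq = 1202 mol NaHSO₄.
(a) Mass of NaHSO₄: 1202 × 120.1 = 144,300 g.

(b) Moles of Ca²⁺: 9,650 g ÷ 147 g/mol = 65.65 mol.
(b) As CaCO₃: 65.65 mol × 100.1 g/mol = 6571 g.
(b) Rise: 6571 g / 164,000 L × 1000 = 40.07 mg/L.

(a) 144 kg; (b) 40.1 ppm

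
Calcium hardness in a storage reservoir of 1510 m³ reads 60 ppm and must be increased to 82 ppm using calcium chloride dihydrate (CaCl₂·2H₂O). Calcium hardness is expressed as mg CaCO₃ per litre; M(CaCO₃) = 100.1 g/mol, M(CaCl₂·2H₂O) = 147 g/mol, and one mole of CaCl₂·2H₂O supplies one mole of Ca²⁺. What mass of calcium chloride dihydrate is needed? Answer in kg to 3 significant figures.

48.8 kg

Volume: 1510 m³ = 1,510,000 L.
Hardness to add: (82 − 60) = 22 mg/L as CaCO₃ × 1,510,000 L = 33,220 g as CaCO₃.
Moles of Ca²⁺ (1 mol Ca²⁺ ≡ 1 mol CaCO₃): 33,220 / 100.1 g/mol = 331.9 mol.
Mass of CaCl₂·2H₂O: 331.9 × 147 = 48,780 g.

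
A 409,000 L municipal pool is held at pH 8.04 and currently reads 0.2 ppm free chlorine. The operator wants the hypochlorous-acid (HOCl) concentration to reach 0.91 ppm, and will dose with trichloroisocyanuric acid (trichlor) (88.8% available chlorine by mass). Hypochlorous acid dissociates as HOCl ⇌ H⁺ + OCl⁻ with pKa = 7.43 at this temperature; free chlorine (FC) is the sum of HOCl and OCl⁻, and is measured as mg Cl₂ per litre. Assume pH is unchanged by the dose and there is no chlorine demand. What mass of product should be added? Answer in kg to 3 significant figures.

[OCl⁻]/[HOCl] = 10^(pH − pKa) = 10^(8.04 − 7.43) = 4.074; fraction as HOCl = 1/(1 + 4.074) = 0.1971.
Free chlorine required for 0.91 ppm HOCl: 0.91 / 0.1971 = 4.617 ppm.
FC to add: 4.617 − 0.2 = 4.417 mg/L as Cl₂.
Cl₂ equivalent: 4.417 mg/L × 409,000 L = 1807 g.
Product at 88.8% available Cl: 1807 / 0.888 = 2034 g.

2.03 kg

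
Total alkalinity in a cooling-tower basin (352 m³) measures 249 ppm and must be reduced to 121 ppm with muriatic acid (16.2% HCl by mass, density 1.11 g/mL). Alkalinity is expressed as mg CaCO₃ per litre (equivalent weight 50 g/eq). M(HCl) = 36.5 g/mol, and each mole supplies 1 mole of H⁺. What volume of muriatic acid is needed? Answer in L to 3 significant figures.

Volume: 352 m³ = 352,000 L.
Alkalinity to neutralize: (249 − 121) = 128 mg/L as CaCO₃ × 352,000 L = 45,060 g as CaCO₃.
Equivalents of H⁺ required: 45,060 ÷ 50 g/eq = 901.1 eq = 901.1 mol HCl.
Mass of HCl: 901.1 × 36.5 = 32,890 g.
Mass of 16.2% solution: 32,890 / 0.162 = 203,000 g.
Volume: 203,000 g ÷ 1.11 g/mL = 182,900 mL.

183 L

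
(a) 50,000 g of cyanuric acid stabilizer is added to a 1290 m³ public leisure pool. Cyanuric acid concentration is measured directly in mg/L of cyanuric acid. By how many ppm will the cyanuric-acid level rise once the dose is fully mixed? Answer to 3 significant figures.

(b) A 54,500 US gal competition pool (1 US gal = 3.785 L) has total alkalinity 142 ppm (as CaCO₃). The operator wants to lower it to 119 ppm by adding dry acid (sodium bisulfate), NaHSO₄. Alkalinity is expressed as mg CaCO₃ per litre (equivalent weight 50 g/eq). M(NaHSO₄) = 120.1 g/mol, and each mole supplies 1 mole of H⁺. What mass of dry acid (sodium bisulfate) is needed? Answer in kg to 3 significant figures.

(a) Volume: 1290 m³ = 1,290,000 L.
(a) Rise: 50,000 g / 1,290,000 L × 1000 = 38.76 mg/L.

(b) Volume: 54,500 US gal × 3.785 L/gal = 206,282 L.
(b) Alkalinity to neutralize: (142 − 119) = 23 mg/L as CaCO₃ × 206,282 L = 4744 g as CaCO₃.
(b) Equivalents of H⁺ required: 4744 ÷ 50 g/eq = 94.89 eq = 94.89 mol NaHSO₄.
(b) Mass of NaHSO₄: 94.89 × 120.1 = 11,400 g.

(a) 38.8 ppm; (b) 11.4 kg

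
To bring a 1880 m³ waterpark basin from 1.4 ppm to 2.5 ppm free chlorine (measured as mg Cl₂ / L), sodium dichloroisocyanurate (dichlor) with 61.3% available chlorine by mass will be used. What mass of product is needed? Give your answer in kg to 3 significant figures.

3.37 kg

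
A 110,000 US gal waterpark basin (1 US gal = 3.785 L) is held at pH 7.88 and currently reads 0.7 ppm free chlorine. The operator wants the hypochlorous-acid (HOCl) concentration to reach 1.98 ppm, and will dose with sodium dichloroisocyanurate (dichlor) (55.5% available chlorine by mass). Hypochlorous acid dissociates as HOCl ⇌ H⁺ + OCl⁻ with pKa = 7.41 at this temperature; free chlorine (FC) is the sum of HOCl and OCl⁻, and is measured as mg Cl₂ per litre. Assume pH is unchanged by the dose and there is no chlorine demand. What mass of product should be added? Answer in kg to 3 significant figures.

5.34 kg

Volume: 110,000 US gal × 3.785 L/gal = 416,350 L.
[OCl⁻]/[HOCl] = 10^(pH − pKa) = 10^(7.88 − 7.41) = 2.951; fraction as HOCl = 1/(1 + 2.951) = 0.2531.
Free chlorine required for 1.98 ppm HOCl: 1.98 / 0.2531 = 7.823 ppm.
FC to add: 7.823 − 0.7 = 7.123 mg/L as Cl₂.
Cl₂ equivalent: 7.123 mg/L × 416,350 L = 2966 g.
Product at 55.5% available Cl: 2966 / 0.555 = 5344 g.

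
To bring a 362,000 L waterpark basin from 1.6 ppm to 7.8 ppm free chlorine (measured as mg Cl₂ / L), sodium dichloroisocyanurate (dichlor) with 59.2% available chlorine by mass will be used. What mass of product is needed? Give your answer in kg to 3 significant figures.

Chlorine deficit: 7.8 − 1.6 = 6.2 ppm = 6.2 mg/L as Cl₂.
Cl₂ equivalent needed: 6.2 mg/L × 362,000 L = 2,244,000 mg = 2244 g.
Product at 59.2% available chlorine: 2244 / 0.592 = 3791 g.

3.79 kg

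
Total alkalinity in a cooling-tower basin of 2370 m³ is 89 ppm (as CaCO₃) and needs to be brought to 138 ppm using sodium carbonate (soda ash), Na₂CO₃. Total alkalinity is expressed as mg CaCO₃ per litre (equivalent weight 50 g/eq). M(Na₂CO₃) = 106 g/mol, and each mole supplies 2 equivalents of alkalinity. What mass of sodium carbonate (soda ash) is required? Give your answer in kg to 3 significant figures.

Volume: 2370 m³ = 2,370,000 L.
Alkalinity to add: (138 − 89) = 49 mg/L as CaCO₃ × 2,370,000 L = 116,100 g as CaCO₃.
Equivalents: 116,100 g ÷ 50 g/eq = 2323 eq.
Each mole of Na₂CO₃ supplies 2 eq, so 2323 / 2 = 1161 mol.
Mass: 1161 mol × 106 g/mol = 123,100 g.

123 kg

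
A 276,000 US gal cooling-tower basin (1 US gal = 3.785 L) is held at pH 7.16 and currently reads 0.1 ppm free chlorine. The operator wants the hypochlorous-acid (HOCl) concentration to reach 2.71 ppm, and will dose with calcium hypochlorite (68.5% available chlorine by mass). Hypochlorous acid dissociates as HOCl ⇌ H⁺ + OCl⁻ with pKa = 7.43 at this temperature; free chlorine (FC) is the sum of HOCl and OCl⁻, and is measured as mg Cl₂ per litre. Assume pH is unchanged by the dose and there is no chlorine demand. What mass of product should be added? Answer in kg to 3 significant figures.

6.20 kg

Volume: 276,000 US gal × 3.785 L/gal = 1,044,660 L.
[OCl⁻]/[HOCl] = 10^(pH − pKa) = 10^(7.16 − 7.43) = 0.537; fraction as HOCl = 1/(1 + 0.537) = 0.6506.
Free chlorine required for 2.71 ppm HOCl: 2.71 / 0.6506 = 4.165 ppm.
FC to add: 4.165 − 0.1 = 4.065 mg/L as Cl₂.
Cl₂ equivalent: 4.065 mg/L × 1,044,660 L = 4247 g.
Product at 68.5% available Cl: 4247 / 0.685 = 6200 g.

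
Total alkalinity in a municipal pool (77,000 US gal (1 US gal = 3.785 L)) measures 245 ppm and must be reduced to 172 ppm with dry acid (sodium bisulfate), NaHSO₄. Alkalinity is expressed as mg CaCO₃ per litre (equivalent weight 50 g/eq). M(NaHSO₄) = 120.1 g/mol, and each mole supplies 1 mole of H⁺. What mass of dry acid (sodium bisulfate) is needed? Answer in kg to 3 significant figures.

Volume: 77,000 US gal × 3.785 L/gal = 291,445 L.
Alkalinity to neutralize: (245 − 172) = 73 mg/L as CaCO₃ × 291,445 L = 21,280 g as CaCO₃.
Equivalents of H⁺ required: 21,280 ÷ 50 g/eq = 425.5 eq = 425.5 mol NaHSO₄.
Mass of NaHSO₄: 425.5 × 120.1 = 51,100 g.

51.1 kg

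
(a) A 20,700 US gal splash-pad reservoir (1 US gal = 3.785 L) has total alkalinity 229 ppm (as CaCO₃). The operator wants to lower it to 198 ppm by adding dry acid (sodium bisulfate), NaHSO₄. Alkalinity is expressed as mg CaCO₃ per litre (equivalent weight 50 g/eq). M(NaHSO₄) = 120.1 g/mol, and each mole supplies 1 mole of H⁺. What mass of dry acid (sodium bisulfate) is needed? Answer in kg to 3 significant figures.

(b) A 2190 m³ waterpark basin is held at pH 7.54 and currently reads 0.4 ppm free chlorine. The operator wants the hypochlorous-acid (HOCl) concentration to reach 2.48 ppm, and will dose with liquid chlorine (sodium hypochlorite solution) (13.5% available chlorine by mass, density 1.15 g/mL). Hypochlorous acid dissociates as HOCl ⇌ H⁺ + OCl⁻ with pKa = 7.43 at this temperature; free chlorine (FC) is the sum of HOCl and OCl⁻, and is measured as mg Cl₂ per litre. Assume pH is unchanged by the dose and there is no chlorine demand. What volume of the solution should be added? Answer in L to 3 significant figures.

(a) Volume: 20,700 US gal × 3.785 L/gal = 78,350 L.
(a) Alkalinity to neutralize: (229 − 198) = 31 mg/L as CaCO₃ × 78,350 L = 2429 g as CaCO₃.
(a) Equivalents of H⁺ required: 2429 ÷ 50 g/eq = 48.58 eq = 48.58 mol NaHSO₄.
(a) Mass of NaHSO₄: 48.58 × 120.1 = 5834 g.

(b) Volume: 2190 m³ = 2,190,000 L.
(b) [OCl⁻]/[HOCl] = 10^(pH − pKa) = 10^(7.54 − 7.43) = 1.288; fraction as HOCl = 1/(1 + 1.288) = 0.437.
(b) Free chlorine required for 2.48 ppm HOCl: 2.48 / 0.437 = 5.675 ppm.
(b) FC to add: 5.675 − 0.4 = 5.275 mg/L as Cl₂.
(b) Cl₂ equivalent: 5.275 mg/L × 2,190,000 L = 11,550 g.
(b) Product at 13.5% available Cl: 11,550 / 0.135 = 85,570 g.
(b) Volume: 85,570 g ÷ 1.15 g/mL = 74,410 mL.

(a) 5.83 kg; (b) 74.4 L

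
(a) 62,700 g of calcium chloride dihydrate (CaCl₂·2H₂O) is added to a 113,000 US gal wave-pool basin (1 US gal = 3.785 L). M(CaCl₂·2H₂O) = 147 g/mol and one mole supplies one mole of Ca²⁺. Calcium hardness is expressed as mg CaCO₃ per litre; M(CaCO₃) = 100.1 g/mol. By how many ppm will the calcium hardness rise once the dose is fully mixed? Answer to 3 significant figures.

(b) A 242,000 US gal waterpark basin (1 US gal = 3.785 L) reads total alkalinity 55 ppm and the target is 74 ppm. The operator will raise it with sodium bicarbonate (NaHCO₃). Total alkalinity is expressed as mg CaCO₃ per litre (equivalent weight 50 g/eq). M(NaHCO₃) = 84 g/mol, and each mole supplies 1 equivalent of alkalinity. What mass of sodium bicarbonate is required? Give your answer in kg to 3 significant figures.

(a) 99.8 ppm; (b) 29.2 kg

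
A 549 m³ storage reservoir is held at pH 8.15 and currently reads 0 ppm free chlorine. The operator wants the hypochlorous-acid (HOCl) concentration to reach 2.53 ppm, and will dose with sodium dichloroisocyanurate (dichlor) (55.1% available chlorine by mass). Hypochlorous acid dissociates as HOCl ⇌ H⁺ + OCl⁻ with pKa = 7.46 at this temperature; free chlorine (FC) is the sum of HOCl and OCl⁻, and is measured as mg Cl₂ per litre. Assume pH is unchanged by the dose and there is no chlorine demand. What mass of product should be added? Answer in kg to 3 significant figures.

14.9 kg

Volume: 549 m³ = 549,000 L.
[OCl⁻]/[HOCl] = 10^(pH − pKa) = 10^(8.15 − 7.46) = 4.898; fraction as HOCl = 1/(1 + 4.898) = 0.1696.
Free chlorine required for 2.53 ppm HOCl: 2.53 / 0.1696 = 14.92 ppm.
FC to add: 14.92 − 0 = 14.92 mg/L as Cl₂.
Cl₂ equivalent: 14.92 mg/L × 549,000 L = 8192 g.
Product at 55.1% available Cl: 8192 / 0.551 = 14,870 g.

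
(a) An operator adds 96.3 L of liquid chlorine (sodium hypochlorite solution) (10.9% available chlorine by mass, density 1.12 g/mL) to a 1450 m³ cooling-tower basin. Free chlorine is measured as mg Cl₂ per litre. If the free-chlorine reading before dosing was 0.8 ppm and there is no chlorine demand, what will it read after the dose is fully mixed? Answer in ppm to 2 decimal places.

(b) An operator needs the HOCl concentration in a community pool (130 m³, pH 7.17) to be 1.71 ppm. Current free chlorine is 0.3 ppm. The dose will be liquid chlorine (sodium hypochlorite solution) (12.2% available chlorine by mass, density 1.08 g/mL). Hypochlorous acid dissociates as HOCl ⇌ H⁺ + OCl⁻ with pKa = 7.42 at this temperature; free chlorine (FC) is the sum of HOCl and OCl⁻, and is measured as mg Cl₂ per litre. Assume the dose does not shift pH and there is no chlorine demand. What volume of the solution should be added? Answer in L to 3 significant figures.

(a) 8.91 ppm; (b) 2.34 L

(a) Volume: 1450 m³ = 1,450,000 L.
(a) Mass of solution: 96.3 L × 1000 mL/L × 1.12 g/mL = 107,900 g.
(a) Available chlorine delivered: 107,900 g × 0.109 = 11,760 g as Cl₂.
(a) Concentration rise: 11,760 g / 1,450,000 L = 8.108 mg/L = 8.11 ppm.
(a) Final FC: 0.8 + 8.11 = 8.91 ppm.

(b) Volume: 130 m³ = 130,000 L.
(b) [OCl⁻]/[HOCl] = 10^(pH − pKa) = 10^(7.17 − 7.42) = 0.5623; fraction as HOCl = 1/(1 + 0.5623) = 0.6401.
(b) Free chlorine required for 1.71 ppm HOCl: 1.71 / 0.6401 = 2.672 ppm.
(b) FC to add: 2.672 − 0.3 = 2.372 mg/L as Cl₂.
(b) Cl₂ equivalent: 2.372 mg/L × 130,000 L = 308.3 g.
(b) Product at 12.2% available Cl: 308.3 / 0.122 = 2527 g.
(b) Volume: 2527 g ÷ 1.08 g/mL = 2340 mL.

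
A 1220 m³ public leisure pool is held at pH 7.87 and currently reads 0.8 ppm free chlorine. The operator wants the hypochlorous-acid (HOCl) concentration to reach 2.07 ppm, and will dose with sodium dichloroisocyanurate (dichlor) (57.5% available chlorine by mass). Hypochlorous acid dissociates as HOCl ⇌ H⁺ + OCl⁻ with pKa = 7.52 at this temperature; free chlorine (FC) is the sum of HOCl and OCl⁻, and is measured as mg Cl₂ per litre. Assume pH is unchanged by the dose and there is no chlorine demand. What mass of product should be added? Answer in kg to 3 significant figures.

Volume: 1220 m³ = 1,220,000 L.
[OCl⁻]/[HOCl] = 10^(pH − pKa) = 10^(7.87 − 7.52) = 2.239; fraction as HOCl = 1/(1 + 2.239) = 0.3088.
Free chlorine required for 2.07 ppm HOCl: 2.07 / 0.3088 = 6.704 ppm.
FC to add: 6.704 − 0.8 = 5.904 mg/L as Cl₂.
Cl₂ equivalent: 5.904 mg/L × 1,220,000 L = 7203 g.
Product at 57.5% available Cl: 7203 / 0.575 = 12,530 g.

12.5 kg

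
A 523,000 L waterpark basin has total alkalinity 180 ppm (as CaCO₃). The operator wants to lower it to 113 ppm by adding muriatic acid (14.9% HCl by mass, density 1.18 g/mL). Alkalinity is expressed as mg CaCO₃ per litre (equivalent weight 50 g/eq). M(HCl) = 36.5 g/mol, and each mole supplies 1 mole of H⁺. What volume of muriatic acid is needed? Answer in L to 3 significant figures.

145 L

Alkalinity to neutralize: (180 − 113) = 67 mg/L as CaCO₃ × 523,000 L = 35,040 g as CaCO₃.
Equivalents of H⁺ required: 35,040 ÷ 50 g/eq = 700.8 eq = 700.8 mol HCl.
Mass of HCl: 700.8 × 36.5 = 25,580 g.
Mass of 14.9% solution: 25,580 / 0.149 = 171,700 g.
Volume: 171,700 g ÷ 1.18 g/mL = 145,500 mL.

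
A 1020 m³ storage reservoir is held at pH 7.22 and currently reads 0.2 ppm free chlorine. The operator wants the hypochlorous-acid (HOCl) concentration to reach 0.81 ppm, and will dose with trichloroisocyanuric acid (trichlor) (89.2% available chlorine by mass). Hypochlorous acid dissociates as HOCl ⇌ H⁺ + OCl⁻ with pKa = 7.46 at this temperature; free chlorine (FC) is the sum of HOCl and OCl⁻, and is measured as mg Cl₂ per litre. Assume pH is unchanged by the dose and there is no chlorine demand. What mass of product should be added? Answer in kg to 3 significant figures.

1.23 kg

Volume: 1020 m³ = 1,020,000 L.
[OCl⁻]/[HOCl] = 10^(pH − pKa) = 10^(7.22 − 7.46) = 0.5754; fraction as HOCl = 1/(1 + 0.5754) = 0.6347.
Free chlorine required for 0.81 ppm HOCl: 0.81 / 0.6347 = 1.276 ppm.
FC to add: 1.276 − 0.2 = 1.076 mg/L as Cl₂.
Cl₂ equivalent: 1.076 mg/L × 1,020,000 L = 1098 g.
Product at 89.2% available Cl: 1098 / 0.892 = 1231 g.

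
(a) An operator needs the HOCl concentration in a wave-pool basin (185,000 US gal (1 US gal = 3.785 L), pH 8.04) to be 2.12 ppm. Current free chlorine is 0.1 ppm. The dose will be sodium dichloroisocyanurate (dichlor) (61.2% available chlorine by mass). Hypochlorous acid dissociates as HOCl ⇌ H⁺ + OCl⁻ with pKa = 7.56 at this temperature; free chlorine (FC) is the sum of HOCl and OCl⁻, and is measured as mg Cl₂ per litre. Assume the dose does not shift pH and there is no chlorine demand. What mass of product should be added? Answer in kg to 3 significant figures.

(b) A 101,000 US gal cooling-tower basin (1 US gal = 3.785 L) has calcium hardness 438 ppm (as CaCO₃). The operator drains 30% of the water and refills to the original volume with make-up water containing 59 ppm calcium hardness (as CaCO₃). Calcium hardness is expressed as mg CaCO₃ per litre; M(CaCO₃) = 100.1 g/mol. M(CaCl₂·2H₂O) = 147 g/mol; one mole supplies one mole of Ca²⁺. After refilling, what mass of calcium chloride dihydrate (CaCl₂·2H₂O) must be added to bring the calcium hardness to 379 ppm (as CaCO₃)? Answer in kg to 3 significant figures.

(a) 9.64 kg; (b) 30.7 kg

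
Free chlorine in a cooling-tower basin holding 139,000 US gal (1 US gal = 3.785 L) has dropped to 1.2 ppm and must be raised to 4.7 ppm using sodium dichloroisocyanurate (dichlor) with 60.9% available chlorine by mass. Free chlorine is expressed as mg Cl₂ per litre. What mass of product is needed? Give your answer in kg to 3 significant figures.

3.02 kg

Volume: 139,000 US gal × 3.785 L/gal = 526,115 L.
Chlorine deficit: 4.7 − 1.2 = 3.5 ppm = 3.5 mg/L as Cl₂.
Cl₂ equivalent needed: 3.5 mg/L × 526,115 L = 1,841,000 mg = 1841 g.
Product at 60.9% available chlorine: 1841 / 0.609 = 3024 g.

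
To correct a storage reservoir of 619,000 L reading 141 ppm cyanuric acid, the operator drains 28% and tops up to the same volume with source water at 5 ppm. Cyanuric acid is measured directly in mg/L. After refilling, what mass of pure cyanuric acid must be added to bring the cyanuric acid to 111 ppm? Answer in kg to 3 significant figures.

After draining 28% and refilling: 141 × 0.72 + 5 × 0.28 = 102.92 ppm.
Deficit to target: 111 − 102.92 = 8.08 mg/L.
Mass: 8.08 mg/L × 619,000 L = 5002 g cyanuric acid.

5.00 kg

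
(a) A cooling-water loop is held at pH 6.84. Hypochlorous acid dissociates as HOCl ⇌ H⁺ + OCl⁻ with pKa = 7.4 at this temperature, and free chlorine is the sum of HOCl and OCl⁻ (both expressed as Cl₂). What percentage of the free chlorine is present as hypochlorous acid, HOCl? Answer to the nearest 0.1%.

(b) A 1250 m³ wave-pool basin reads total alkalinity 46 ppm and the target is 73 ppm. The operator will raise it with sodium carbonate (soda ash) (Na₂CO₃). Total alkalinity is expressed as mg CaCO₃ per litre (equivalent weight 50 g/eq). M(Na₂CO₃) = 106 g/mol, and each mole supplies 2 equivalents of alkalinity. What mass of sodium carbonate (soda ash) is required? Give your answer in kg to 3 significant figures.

(a) 78.4%; (b) 35.8 kg

(a) [OCl⁻]/[HOCl] = 10^(pH − pKa) = 10^(6.84 − 7.4) = 10^-0.56 = 0.2754.
(a) Fraction as HOCl = 1 / (1 + 0.2754) = 0.7841.

(b) Volume: 1250 m³ = 1,250,000 L.
(b) Alkalinity to add: (73 − 46) = 27 mg/L as CaCO₃ × 1,250,000 L = 33,750 g as CaCO₃.
(b) Equivalents: 33,750 g ÷ 50 g/eq = 675 eq.
(b) Each mole of Na₂CO₃ supplies 2 eq, so 675 / 2 = 337.5 mol.
(b) Mass: 337.5 mol × 106 g/mol = 35,780 g.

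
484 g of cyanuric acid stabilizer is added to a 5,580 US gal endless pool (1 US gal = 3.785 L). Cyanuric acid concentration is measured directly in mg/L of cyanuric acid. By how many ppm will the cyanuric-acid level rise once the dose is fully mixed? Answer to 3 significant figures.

Volume: 5,580 US gal × 3.785 L/gal = 21,120 L.
Rise: 484 g / 21,120 L × 1000 = 22.92 mg/L.

22.9 ppm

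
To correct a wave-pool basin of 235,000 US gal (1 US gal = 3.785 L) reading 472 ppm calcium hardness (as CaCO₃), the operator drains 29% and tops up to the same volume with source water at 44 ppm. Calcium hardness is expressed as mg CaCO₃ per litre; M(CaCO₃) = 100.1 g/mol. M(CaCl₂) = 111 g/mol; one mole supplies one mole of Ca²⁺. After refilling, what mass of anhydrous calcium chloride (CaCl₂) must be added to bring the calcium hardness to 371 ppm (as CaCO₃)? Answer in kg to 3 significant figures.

Volume: 235,000 US gal × 3.785 L/gal = 889,475 L.
After draining 29% and refilling: 472 × 0.71 + 44 × 0.29 = 347.88 ppm.
Deficit to target: 371 − 347.88 = 23.12 mg/L.
As CaCO₃: 23.12 mg/L × 889,475 L = 20,560 g; ÷ 100.1 = 205.4 mol Ca²⁺.
Mass: 205.4 × 111 = 22,800 g.

22.8 kg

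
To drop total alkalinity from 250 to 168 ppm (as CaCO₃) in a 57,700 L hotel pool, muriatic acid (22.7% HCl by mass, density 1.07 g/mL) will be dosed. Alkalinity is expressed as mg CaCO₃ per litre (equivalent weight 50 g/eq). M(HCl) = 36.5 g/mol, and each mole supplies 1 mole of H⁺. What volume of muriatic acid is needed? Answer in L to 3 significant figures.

Alkalinity to neutralize: (250 − 168) = 82 mg/L as CaCO₃ × 57,700 L = 4731 g as CaCO₃.
Equivalents of H⁺ required: 4731 ÷ 50 g/eq = 94.63 eq = 94.63 mol HCl.
Mass of HCl: 94.63 × 36.5 = 3454 g.
Mass of 22.7% solution: 3454 / 0.227 = 15,220 g.
Volume: 15,220 g ÷ 1.07 g/mL = 14,220 mL.

14.2 L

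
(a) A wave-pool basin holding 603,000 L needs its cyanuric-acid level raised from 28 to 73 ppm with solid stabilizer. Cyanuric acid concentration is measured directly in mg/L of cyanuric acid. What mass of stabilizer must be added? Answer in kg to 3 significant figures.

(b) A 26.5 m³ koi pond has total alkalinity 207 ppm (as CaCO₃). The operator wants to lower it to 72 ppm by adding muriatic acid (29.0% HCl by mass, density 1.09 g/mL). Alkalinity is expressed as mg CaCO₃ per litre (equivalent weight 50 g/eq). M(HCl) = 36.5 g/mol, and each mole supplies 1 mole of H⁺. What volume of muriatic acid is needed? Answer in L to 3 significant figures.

(a) CYA to add: (73 − 28) = 45 mg/L × 603,000 L = 27,140 g cyanuric acid.

(b) Volume: 26.5 m³ = 26,500 L.
(b) Alkalinity to neutralize: (207 − 72) = 135 mg/L as CaCO₃ × 26,500 L = 3578 g as CaCO₃.
(b) Equivalents of H⁺ required: 3578 ÷ 50 g/eq = 71.55 eq = 71.55 mol HCl.
(b) Mass of HCl: 71.55 × 36.5 = 2612 g.
(b) Mass of 29.0% solution: 2612 / 0.29 = 9005 g.
(b) Volume: 9005 g ÷ 1.09 g/mL = 8262 mL.

(a) 27.1 kg; (b) 8.26 L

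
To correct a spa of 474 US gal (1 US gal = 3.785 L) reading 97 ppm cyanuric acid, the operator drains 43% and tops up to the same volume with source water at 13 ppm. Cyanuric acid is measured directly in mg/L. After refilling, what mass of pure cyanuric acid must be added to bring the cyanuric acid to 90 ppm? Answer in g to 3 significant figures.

52.2 g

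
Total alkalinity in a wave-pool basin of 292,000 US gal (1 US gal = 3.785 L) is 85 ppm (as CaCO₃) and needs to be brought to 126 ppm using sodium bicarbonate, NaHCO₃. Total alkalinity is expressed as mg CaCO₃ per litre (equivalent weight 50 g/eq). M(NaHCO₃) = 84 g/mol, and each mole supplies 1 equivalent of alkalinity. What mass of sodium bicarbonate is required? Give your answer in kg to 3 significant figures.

Volume: 292,000 US gal × 3.785 L/gal = 1,105,220 L.
Alkalinity to add: (126 − 85) = 41 mg/L as CaCO₃ × 1,105,220 L = 45,310 g as CaCO₃.
Equivalents: 45,310 g ÷ 50 g/eq = 906.3 eq.
NaHCO₃ supplies 1 eq per mole → 906.3 mol.
Mass: 906.3 mol × 84 g/mol = 76,130 g.

76.1 kg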